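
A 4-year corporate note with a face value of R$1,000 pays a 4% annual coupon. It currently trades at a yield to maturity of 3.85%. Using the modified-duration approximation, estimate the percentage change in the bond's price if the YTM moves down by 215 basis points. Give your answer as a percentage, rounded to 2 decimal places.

Periodic yield y = 0.0385. Modified duration first:
  t   CF        PV=CF/(1+0.0385)^t    t·PV
  1        40.00        38.5171        38.5171
  2        40.00        37.0892        74.1783
  3        40.00        35.7142       107.1425
  4     1,040.00       894.1437     3,576.5749
  Σ                  1,005.4641     3,796.4128
P = 1,005.4641; D_Mac = 3.77578 yrs; D_mod = 3.77578/(1+0.0385) = 3.63580 yrs.
ΔP/P ≈ -D_mod · Δy = -3.63580 × (-0.0215) = +0.078170 = +7.8170%.

+7.82%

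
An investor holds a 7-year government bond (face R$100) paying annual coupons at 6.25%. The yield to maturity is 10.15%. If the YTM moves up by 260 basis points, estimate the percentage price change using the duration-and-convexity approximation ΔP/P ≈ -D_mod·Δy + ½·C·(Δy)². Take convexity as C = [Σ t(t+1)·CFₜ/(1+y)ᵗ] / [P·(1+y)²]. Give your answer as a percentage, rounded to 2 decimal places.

-12.35%

With y = 0.1015:
  t   CF        PV=CF/(1+0.1015)^t    t·PV        t(t+1)·PV
  1         6.25         5.6741         5.6741          11.3482
  2         6.25         5.1512        10.3025          30.9074
  3         6.25         4.6766        14.0297          56.1187
  4         6.25         4.2456        16.9825          84.9126
  5         6.25         3.8544        19.2720         115.6322
  6         6.25         3.4992        20.9954         146.9678
  7       106.25        54.0054       378.0380       3,024.3041
  Σ                     81.1066       465.2942       3,470.1910
P = 81.1066; D_Mac = 5.73682 yrs; D_mod = 5.20819 yrs; C = 35.26374.
Duration effect: -5.20819 × (+0.026) = -0.135413
Convexity effect: 0.5 × 35.26374 × (0.026)² = +0.0119191
ΔP/P ≈ -0.135413 + 0.0119191 = -0.123494 = -12.3494%.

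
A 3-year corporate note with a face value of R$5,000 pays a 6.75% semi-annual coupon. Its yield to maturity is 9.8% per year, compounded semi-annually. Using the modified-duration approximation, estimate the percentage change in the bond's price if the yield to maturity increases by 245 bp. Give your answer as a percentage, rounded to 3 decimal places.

Periodic yield y = 0.049. Modified duration first:
  t   CF        PV=CF/(1+0.049)^t    t·PV
  1       168.75       160.8675       160.8675
  2       168.75       153.3532       306.7064
  3       168.75       146.1899       438.5696
  4       168.75       139.3612       557.4447
  5       168.75       132.8515       664.2573
  6     5,168.75     3,879.1145    23,274.6869
  Σ                  4,611.7377    25,402.5325
P = 4,611.7377; D_Mac = 5.50823 half-year periods = 2.75412 yrs; D_mod = 2.75412/(1+0.049) = 2.62547 yrs.
ΔP/P ≈ -D_mod · Δy = -2.62547 × (+0.0245) = -0.064324 = -6.4324%.

-6.432%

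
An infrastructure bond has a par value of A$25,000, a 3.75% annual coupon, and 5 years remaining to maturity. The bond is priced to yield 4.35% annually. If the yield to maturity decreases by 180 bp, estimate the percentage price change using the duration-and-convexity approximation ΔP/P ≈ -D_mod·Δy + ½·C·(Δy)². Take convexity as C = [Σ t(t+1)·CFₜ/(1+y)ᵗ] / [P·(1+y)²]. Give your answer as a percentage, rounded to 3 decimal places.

With y = 0.0435:
  t   CF        PV=CF/(1+0.0435)^t    t·PV        t(t+1)·PV
  1       937.50       898.4188       898.4188       1,796.8376
  2       937.50       860.9667     1,721.9335       5,165.8004
  3       937.50       825.0759     2,475.2278       9,900.9111
  4       937.50       790.6813     3,162.7252      15,813.6258
  5    25,937.50    20,963.5992   104,817.9958     628,907.9748
  Σ                 24,338.7419   113,076.3010     661,585.1497
P = 24,338.7419; D_Mac = 4.64594 yrs; D_mod = 4.45227 yrs; C = 24.96334.
Duration effect: -4.45227 × (-0.018) = +0.080141
Convexity effect: 0.5 × 24.96334 × (-0.018)² = +0.0040441
ΔP/P ≈ +0.080141 + 0.0040441 = +0.084185 = +8.4185%.

+8.418%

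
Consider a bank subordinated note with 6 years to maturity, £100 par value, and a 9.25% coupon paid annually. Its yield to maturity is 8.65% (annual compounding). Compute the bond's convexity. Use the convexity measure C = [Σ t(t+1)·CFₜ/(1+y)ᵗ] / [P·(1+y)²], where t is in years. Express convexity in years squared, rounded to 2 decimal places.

With y = 0.0865:
  t   CF        PV=CF/(1+0.0865)^t    t·PV        t(t+1)·PV
  1         9.25         8.5136         8.5136          17.0272
  2         9.25         7.8358        15.6716          47.0147
  3         9.25         7.2119        21.6358          86.5434
  4         9.25         6.6378        26.5511         132.7556
  5         9.25         6.1093        30.5466         183.2797
  6       109.25        66.4115       398.4688       2,789.2815
  Σ                    102.7199       501.3875       3,255.9020
P = 102.7199.
Convexity = Σ t(t+1)·PV / [P·(1+y)²] = 3,255.9020 / (102.7199 × 1.180482) = 26.85081.

26.85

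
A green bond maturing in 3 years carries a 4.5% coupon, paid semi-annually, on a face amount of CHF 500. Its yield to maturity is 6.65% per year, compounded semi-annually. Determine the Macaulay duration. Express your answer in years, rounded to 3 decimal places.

2.834 years

Periodic yield y = 0.03325. Discount each cash flow and weight by its period:
  t   CF        PV=CF/(1+0.03325)^t    t·PV
  1        11.25        10.8880        10.8880
  2        11.25        10.5376        21.0752
  3        11.25        10.1985        30.5955
  4        11.25         9.8703        39.4812
  5        11.25         9.5527        47.7634
  6       511.25       420.1466     2,520.8795
  Σ                    471.1937     2,670.6829
Price P = Σ PV = 471.1937.
Macaulay duration = Σ(t·PV) / P = 2,670.6829 / 471.1937 = 5.66791 half-year periods.
In years: 5.66791 / 2 = 2.83395 years.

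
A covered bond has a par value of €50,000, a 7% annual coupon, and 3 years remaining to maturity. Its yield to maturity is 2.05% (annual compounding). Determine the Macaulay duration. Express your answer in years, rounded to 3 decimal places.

2.821 years

Periodic yield y = 0.0205. Discount each cash flow and weight by its year:
  t   CF        PV=CF/(1+0.0205)^t    t·PV
  1     3,500.00     3,429.6913     3,429.6913
  2     3,500.00     3,360.7950     6,721.5901
  3    53,500.00    50,340.1789   151,020.5368
  Σ                 57,130.6653   161,171.8182
Price P = Σ PV = 57,130.6653.
Macaulay duration = Σ(t·PV) / P = 161,171.8182 / 57,130.6653 = 2.82111 years.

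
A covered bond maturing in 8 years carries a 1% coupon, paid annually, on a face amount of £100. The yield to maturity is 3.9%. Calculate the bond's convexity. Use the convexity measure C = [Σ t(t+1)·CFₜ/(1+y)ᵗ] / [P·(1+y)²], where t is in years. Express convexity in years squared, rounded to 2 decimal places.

63.27

With y = 0.039:
  t   CF        PV=CF/(1+0.039)^t    t·PV        t(t+1)·PV
  1         1.00         0.9625         0.9625           1.9249
  2         1.00         0.9263         1.8527           5.5580
  3         1.00         0.8916         2.6747          10.6988
  4         1.00         0.8581         3.4324          17.1620
  5         1.00         0.8259         4.1295          24.7767
  6         1.00         0.7949         4.7693          33.3854
  7         1.00         0.7651         5.3554          42.8429
  8       101.00        74.3699       594.9589       5,354.6303
  Σ                     80.3942       618.1353       5,490.9790
P = 80.3942.
Convexity = Σ t(t+1)·PV / [P·(1+y)²] = 5,490.9790 / (80.3942 × 1.079521) = 63.26947.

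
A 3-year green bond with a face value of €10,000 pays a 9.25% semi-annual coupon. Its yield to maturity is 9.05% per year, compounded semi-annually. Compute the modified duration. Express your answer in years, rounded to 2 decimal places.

2.57 years

Periodic yield y = 0.04525. First find Macaulay duration:
  t   CF        PV=CF/(1+0.04525)^t    t·PV
  1       462.50       442.4779       442.4779
  2       462.50       423.3225       846.6451
  3       462.50       404.9964     1,214.9893
  4       462.50       387.4637     1,549.8548
  5       462.50       370.6900     1,853.4499
  6    10,462.50     8,022.5866    48,135.5196
  Σ                 10,051.5371    54,042.9366
P = 10,051.5371; Macaulay duration = 54,042.9366 / 10,051.5371 = 5.37658 half-year periods = 2.68829 years.
Modified duration = D_Mac / (1 + y) = 2.68829 / 1.04525 = 2.57191 years.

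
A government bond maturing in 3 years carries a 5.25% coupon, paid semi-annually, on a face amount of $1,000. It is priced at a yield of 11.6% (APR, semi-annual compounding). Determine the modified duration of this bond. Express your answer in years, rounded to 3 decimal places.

Periodic yield y = 0.058. First find Macaulay duration:
  t   CF        PV=CF/(1+0.058)^t    t·PV
  1        26.25        24.8110        24.8110
  2        26.25        23.4508        46.9016
  3        26.25        22.1652        66.4957
  4        26.25        20.9501        83.8005
  5        26.25        19.8016        99.0082
  6     1,026.25       731.7103     4,390.2618
  Σ                    842.8891     4,711.2787
P = 842.8891; Macaulay duration = 4,711.2787 / 842.8891 = 5.58944 half-year periods = 2.79472 years.
Modified duration = D_Mac / (1 + y) = 2.79472 / 1.058 = 2.64151 years.

2.642 years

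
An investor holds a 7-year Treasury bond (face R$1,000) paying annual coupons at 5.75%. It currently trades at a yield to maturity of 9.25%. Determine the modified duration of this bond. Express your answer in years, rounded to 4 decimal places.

5.3406 years

Periodic yield y = 0.0925. First find Macaulay duration:
  t   CF        PV=CF/(1+0.0925)^t    t·PV
  1        57.50        52.6316        52.6316
  2        57.50        48.1754        96.3507
  3        57.50        44.0964       132.2893
  4        57.50        40.3629       161.4515
  5        57.50        36.9454       184.7271
  6        57.50        33.8173       202.9039
  7     1,057.50       569.2857     3,984.9997
  Σ                    825.3147     4,815.3538
P = 825.3147; Macaulay duration = 4,815.3538 / 825.3147 = 5.83457 years.
Modified duration = D_Mac / (1 + y) = 5.83457 / 1.0925 = 5.34056 years.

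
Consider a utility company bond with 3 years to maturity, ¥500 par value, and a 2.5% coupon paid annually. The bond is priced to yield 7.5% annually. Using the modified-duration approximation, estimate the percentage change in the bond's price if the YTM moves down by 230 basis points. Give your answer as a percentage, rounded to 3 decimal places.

+6.251%

Periodic yield y = 0.075. Modified duration first:
  t   CF        PV=CF/(1+0.075)^t    t·PV
  1        12.50        11.6279        11.6279
  2        12.50        10.8167        21.6333
  3       512.50       412.5423     1,237.6269
  Σ                    434.9869     1,270.8881
P = 434.9869; D_Mac = 2.92167 yrs; D_mod = 2.92167/(1+0.075) = 2.71783 yrs.
ΔP/P ≈ -D_mod · Δy = -2.71783 × (-0.023) = +0.062510 = +6.2510%.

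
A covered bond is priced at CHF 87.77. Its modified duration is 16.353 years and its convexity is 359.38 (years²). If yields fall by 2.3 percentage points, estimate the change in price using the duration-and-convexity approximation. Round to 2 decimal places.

+CHF 41.36

Duration effect: -D_mod·Δy = -16.353 × (-0.023) = +0.376119
Convexity effect: ½·C·(Δy)² = 0.5 × 359.38 × (-0.023)² = +0.09505601
ΔP/P ≈ +0.376119 + 0.09505601 = +0.47117501
ΔP ≈ 87.77 × (+0.47117501) = +41.3550306277.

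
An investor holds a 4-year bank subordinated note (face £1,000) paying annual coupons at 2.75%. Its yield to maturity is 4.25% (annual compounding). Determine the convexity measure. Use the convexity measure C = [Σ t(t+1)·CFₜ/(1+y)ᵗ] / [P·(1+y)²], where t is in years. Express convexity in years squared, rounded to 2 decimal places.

With y = 0.0425:
  t   CF        PV=CF/(1+0.0425)^t    t·PV        t(t+1)·PV
  1        27.50        26.3789        26.3789          52.7578
  2        27.50        25.3035        50.6070         151.8210
  3        27.50        24.2719        72.8158         291.2633
  4     1,027.50       869.9165     3,479.6661      17,398.3303
  Σ                    945.8709     3,629.4678      17,894.1724
P = 945.8709.
Convexity = Σ t(t+1)·PV / [P·(1+y)²] = 17,894.1724 / (945.8709 × 1.086806) = 17.40715.

17.41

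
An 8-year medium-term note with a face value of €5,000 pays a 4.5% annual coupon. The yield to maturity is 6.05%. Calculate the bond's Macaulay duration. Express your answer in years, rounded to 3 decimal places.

6.825 years

Periodic yield y = 0.0605. Discount each cash flow and weight by its year:
  t   CF        PV=CF/(1+0.0605)^t    t·PV
  1       225.00       212.1641       212.1641
  2       225.00       200.0604       400.1208
  3       225.00       188.6473       565.9418
  4       225.00       177.8852       711.5408
  5       225.00       167.7371       838.6855
  6       225.00       158.1679       949.0077
  7       225.00       149.1447     1,044.0129
  8     5,225.00     3,265.8852    26,127.0814
  Σ                  4,519.6919    30,848.5550
Price P = Σ PV = 4,519.6919.
Macaulay duration = Σ(t·PV) / P = 30,848.5550 / 4,519.6919 = 6.82537 years.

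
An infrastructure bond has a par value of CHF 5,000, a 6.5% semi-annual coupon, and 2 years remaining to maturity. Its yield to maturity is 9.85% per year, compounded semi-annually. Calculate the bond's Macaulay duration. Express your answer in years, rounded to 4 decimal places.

Periodic yield y = 0.04925. Discount each cash flow and weight by its period:
  t   CF        PV=CF/(1+0.04925)^t    t·PV
  1       162.50       154.8725       154.8725
  2       162.50       147.6031       295.2062
  3       162.50       140.6748       422.0245
  4     5,162.50     4,259.3581    17,037.4324
  Σ                  4,702.5085    17,909.5356
Price P = Σ PV = 4,702.5085.
Macaulay duration = Σ(t·PV) / P = 17,909.5356 / 4,702.5085 = 3.80851 half-year periods.
In years: 3.80851 / 2 = 1.90425 years.

1.9043 years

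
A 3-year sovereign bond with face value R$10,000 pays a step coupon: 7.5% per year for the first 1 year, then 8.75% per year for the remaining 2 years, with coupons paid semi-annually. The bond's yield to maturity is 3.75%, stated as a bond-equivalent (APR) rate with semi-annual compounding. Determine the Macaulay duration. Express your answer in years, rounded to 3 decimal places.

2.746 years

Periodic yield y = 0.01875. Discount each cash flow and weight by its period:
  t   CF        PV=CF/(1+0.01875)^t    t·PV
  1       375.00       368.0982       368.0982
  2       375.00       361.3233       722.6467
  3       437.50       413.7854     1,241.3563
  4       437.50       406.1697     1,624.6790
  5       437.50       398.6942     1,993.4711
  6    10,437.50     9,336.6431    56,019.8586
  Σ                 11,284.7140    61,970.1099
Price P = Σ PV = 11,284.7140.
Macaulay duration = Σ(t·PV) / P = 61,970.1099 / 11,284.7140 = 5.49151 half-year periods.
In years: 5.49151 / 2 = 2.74575 years.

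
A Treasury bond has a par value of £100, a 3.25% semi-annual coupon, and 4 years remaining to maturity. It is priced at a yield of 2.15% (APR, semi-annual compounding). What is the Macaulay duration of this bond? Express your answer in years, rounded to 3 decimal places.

Periodic yield y = 0.01075. Discount each cash flow and weight by its period:
  t   CF        PV=CF/(1+0.01075)^t    t·PV
  1        1.625         1.6077         1.6077
  2        1.625         1.5906         3.1812
  3        1.625         1.5737         4.7211
  4        1.625         1.5570         6.2279
  5        1.625         1.5404         7.7020
  6        1.625         1.5240         9.1441
  7        1.625         1.5078        10.5547
  8      101.625        93.2933       746.3466
  Σ                    104.1946       789.4853
Price P = Σ PV = 104.1946.
Macaulay duration = Σ(t·PV) / P = 789.4853 / 104.1946 = 7.57703 half-year periods.
In years: 7.57703 / 2 = 3.78852 years.

3.789 years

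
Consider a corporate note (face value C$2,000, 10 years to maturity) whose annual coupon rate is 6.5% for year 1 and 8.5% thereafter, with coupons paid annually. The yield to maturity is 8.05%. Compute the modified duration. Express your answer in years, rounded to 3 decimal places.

Periodic yield y = 0.0805. First find Macaulay duration:
  t   CF        PV=CF/(1+0.0805)^t    t·PV
  1       130.00       120.3147       120.3147
  2       170.00       145.6127       291.2255
  3       170.00       134.7642       404.2927
  4       170.00       124.7239       498.8958
  5       170.00       115.4317       577.1585
  6       170.00       106.8317       640.9904
  7       170.00        98.8725       692.1075
  8       170.00        91.5062       732.0500
  9       170.00        84.6888       762.1992
  10    2,170.00     1,000.4883    10,004.8832
  Σ                  2,023.2349    14,724.1174
P = 2,023.2349; Macaulay duration = 14,724.1174 / 2,023.2349 = 7.27751 years.
Modified duration = D_Mac / (1 + y) = 7.27751 / 1.0805 = 6.73532 years.

6.735 years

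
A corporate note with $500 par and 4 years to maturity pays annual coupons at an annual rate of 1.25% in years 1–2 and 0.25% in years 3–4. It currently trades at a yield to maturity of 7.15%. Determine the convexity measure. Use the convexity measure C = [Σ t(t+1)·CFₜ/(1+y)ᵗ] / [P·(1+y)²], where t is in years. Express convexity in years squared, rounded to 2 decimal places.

17.00

With y = 0.0715:
  t   CF        PV=CF/(1+0.0715)^t    t·PV        t(t+1)·PV
  1         6.25         5.8329         5.8329          11.6659
  2         6.25         5.4437        10.8874          32.6623
  3         1.25         1.0161         3.0483          12.1931
  4       501.25       380.2644     1,521.0577       7,605.2883
  Σ                    392.5572     1,540.8263       7,661.8096
P = 392.5572.
Convexity = Σ t(t+1)·PV / [P·(1+y)²] = 7,661.8096 / (392.5572 × 1.148112) = 16.99981.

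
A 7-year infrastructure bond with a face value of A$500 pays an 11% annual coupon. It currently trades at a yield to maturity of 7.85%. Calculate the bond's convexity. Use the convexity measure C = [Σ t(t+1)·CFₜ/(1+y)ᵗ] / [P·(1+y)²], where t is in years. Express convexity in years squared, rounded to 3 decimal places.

With y = 0.0785:
  t   CF        PV=CF/(1+0.0785)^t    t·PV        t(t+1)·PV
  1        55.00        50.9968        50.9968         101.9935
  2        55.00        47.2849        94.5698         283.7093
  3        55.00        43.8432       131.5296         526.1184
  4        55.00        40.6520       162.6081         813.0403
  5        55.00        37.6931       188.4655       1,130.7932
  6        55.00        34.9496       209.6974       1,467.8818
  7       555.00       327.0032     2,289.0221      18,312.1764
  Σ                    582.4227     3,126.8892      22,635.7130
P = 582.4227.
Convexity = Σ t(t+1)·PV / [P·(1+y)²] = 22,635.7130 / (582.4227 × 1.163162) = 33.41301.

33.413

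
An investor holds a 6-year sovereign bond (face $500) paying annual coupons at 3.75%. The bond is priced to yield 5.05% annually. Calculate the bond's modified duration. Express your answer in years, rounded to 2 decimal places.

Periodic yield y = 0.0505. First find Macaulay duration:
  t   CF        PV=CF/(1+0.0505)^t    t·PV
  1        18.75        17.8486        17.8486
  2        18.75        16.9906        33.9812
  3        18.75        16.1738        48.5215
  4        18.75        15.3963        61.5853
  5        18.75        14.6562        73.2809
  6       518.75       385.9951     2,315.9705
  Σ                    467.0607     2,551.1881
P = 467.0607; Macaulay duration = 2,551.1881 / 467.0607 = 5.46222 years.
Modified duration = D_Mac / (1 + y) = 5.46222 / 1.0505 = 5.19964 years.

5.20 years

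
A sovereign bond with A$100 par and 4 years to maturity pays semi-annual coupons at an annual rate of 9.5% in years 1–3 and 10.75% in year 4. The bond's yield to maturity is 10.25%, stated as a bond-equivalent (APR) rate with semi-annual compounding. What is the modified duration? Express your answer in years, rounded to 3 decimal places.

Periodic yield y = 0.05125. First find Macaulay duration:
  t   CF        PV=CF/(1+0.05125)^t    t·PV
  1        4.750         4.5184         4.5184
  2        4.750         4.2982         8.5963
  3        4.750         4.0886        12.2658
  4        4.750         3.8893        15.5571
  5        4.750         3.6997        18.4984
  6        4.750         3.5193        21.1159
  7        5.375         3.7882        26.5176
  8      105.375        70.6463       565.1705
  Σ                     98.4480       672.2401
P = 98.4480; Macaulay duration = 672.2401 / 98.4480 = 6.82838 half-year periods = 3.41419 years.
Modified duration = D_Mac / (1 + y) = 3.41419 / 1.05125 = 3.24774 years.

3.248 years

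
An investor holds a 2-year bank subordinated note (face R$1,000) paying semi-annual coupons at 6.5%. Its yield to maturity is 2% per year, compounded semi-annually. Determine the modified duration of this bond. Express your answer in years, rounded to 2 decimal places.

1.89 years

Periodic yield y = 0.01. First find Macaulay duration:
  t   CF        PV=CF/(1+0.01)^t    t·PV
  1        32.50        32.1782        32.1782
  2        32.50        31.8596        63.7192
  3        32.50        31.5442        94.6325
  4     1,032.50       992.2122     3,968.8488
  Σ                  1,087.7942     4,159.3788
P = 1,087.7942; Macaulay duration = 4,159.3788 / 1,087.7942 = 3.82368 half-year periods = 1.91184 years.
Modified duration = D_Mac / (1 + y) = 1.91184 / 1.01 = 1.89291 years.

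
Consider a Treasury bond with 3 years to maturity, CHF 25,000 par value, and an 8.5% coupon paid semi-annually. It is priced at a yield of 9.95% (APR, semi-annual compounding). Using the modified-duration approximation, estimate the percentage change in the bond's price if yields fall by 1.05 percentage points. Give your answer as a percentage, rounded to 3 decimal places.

Periodic yield y = 0.04975. Modified duration first:
  t   CF        PV=CF/(1+0.04975)^t    t·PV
  1     1,062.50     1,012.1457     1,012.1457
  2     1,062.50       964.1779     1,928.3558
  3     1,062.50       918.4834     2,755.4501
  4     1,062.50       874.9544     3,499.8175
  5     1,062.50       833.4883     4,167.4416
  6    26,062.50    19,476.0451   116,856.2708
  Σ                 24,079.2948   130,219.4816
P = 24,079.2948; D_Mac = 5.40794 half-year periods = 2.70397 yrs; D_mod = 2.70397/(1+0.04975) = 2.57582 yrs.
ΔP/P ≈ -D_mod · Δy = -2.57582 × (-0.0105) = +0.027046 = +2.7046%.

+2.705%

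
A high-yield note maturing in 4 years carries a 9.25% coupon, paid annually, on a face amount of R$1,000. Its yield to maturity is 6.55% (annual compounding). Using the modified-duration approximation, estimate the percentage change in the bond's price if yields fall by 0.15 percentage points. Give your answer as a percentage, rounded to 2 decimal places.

Periodic yield y = 0.0655. Modified duration first:
  t   CF        PV=CF/(1+0.0655)^t    t·PV
  1        92.50        86.8137        86.8137
  2        92.50        81.4770       162.9539
  3        92.50        76.4683       229.4049
  4     1,092.50       847.6326     3,390.5302
  Σ                  1,092.3915     3,869.7027
P = 1,092.3915; D_Mac = 3.54241 yrs; D_mod = 3.54241/(1+0.0655) = 3.32465 yrs.
ΔP/P ≈ -D_mod · Δy = -3.32465 × (-0.0015) = +0.004987 = +0.4987%.

+0.50%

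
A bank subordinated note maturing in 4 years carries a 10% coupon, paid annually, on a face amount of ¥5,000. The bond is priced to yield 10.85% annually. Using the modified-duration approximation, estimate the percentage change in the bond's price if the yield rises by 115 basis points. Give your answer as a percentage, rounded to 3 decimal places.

-3.610%

Periodic yield y = 0.1085. Modified duration first:
  t   CF        PV=CF/(1+0.1085)^t    t·PV
  1       500.00       451.0600       451.0600
  2       500.00       406.9102       813.8205
  3       500.00       367.0819     1,101.2456
  4     5,500.00     3,642.6706    14,570.6824
  Σ                  4,867.7227    16,936.8084
P = 4,867.7227; D_Mac = 3.47941 yrs; D_mod = 3.47941/(1+0.1085) = 3.13885 yrs.
ΔP/P ≈ -D_mod · Δy = -3.13885 × (+0.0115) = -0.036097 = -3.6097%.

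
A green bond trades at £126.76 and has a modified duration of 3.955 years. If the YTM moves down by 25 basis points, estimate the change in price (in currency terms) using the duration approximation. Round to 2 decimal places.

+£1.25

Duration approximation: ΔP/P ≈ -D_mod · Δy = -3.955 × (-0.0025) = +0.0098875.
ΔP ≈ 126.76 × (+0.0098875) = +1.2533395.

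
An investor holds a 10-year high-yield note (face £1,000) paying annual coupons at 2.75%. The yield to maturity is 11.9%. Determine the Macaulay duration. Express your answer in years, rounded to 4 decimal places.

Periodic yield y = 0.119. Discount each cash flow and weight by its year:
  t   CF        PV=CF/(1+0.119)^t    t·PV
  1        27.50        24.5755        24.5755
  2        27.50        21.9620        43.9241
  3        27.50        19.6265        58.8794
  4        27.50        17.5393        70.1572
  5        27.50        15.6741        78.3704
  6        27.50        14.0072        84.0434
  7        27.50        12.5176        87.6234
  8        27.50        11.1864        89.4915
  9        27.50         9.9968        89.9714
  10    1,027.50       333.7959     3,337.9587
  Σ                    480.8814     3,964.9951
Price P = Σ PV = 480.8814.
Macaulay duration = Σ(t·PV) / P = 3,964.9951 / 480.8814 = 8.24527 years.

8.2453 years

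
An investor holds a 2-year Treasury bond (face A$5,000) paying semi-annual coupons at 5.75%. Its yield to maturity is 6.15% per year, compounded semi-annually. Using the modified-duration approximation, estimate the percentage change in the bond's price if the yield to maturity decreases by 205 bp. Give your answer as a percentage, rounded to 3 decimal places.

Periodic yield y = 0.03075. Modified duration first:
  t   CF        PV=CF/(1+0.03075)^t    t·PV
  1       143.75       139.4616       139.4616
  2       143.75       135.3010       270.6021
  3       143.75       131.2647       393.7940
  4     5,143.75     4,556.8683    18,227.4733
  Σ                  4,962.8956    19,031.3309
P = 4,962.8956; D_Mac = 3.83472 half-year periods = 1.91736 yrs; D_mod = 1.91736/(1+0.03075) = 1.86016 yrs.
ΔP/P ≈ -D_mod · Δy = -1.86016 × (-0.0205) = +0.038133 = +3.8133%.

+3.813%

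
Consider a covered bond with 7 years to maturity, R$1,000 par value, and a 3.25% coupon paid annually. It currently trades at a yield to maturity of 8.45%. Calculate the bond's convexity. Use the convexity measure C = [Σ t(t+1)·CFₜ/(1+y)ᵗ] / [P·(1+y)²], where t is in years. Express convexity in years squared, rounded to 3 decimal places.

40.878

With y = 0.0845:
  t   CF        PV=CF/(1+0.0845)^t    t·PV        t(t+1)·PV
  1        32.50        29.9677        29.9677          59.9355
  2        32.50        27.6328        55.2655         165.7966
  3        32.50        25.4797        76.4392         305.7567
  4        32.50        23.4944        93.9778         469.8888
  5        32.50        21.6638       108.3192         649.9154
  6        32.50        19.9759       119.8553         838.9872
  7     1,032.50       585.1715     4,096.2005      32,769.6040
  Σ                    733.3859     4,580.0252      35,259.8841
P = 733.3859.
Convexity = Σ t(t+1)·PV / [P·(1+y)²] = 35,259.8841 / (733.3859 × 1.176140) = 40.87796.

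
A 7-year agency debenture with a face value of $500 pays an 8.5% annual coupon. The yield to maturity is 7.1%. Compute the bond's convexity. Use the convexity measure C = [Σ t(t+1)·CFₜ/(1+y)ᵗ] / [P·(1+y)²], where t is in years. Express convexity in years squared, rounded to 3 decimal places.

36.076

With y = 0.071:
  t   CF        PV=CF/(1+0.071)^t    t·PV        t(t+1)·PV
  1        42.50        39.6825        39.6825          79.3651
  2        42.50        37.0519        74.1037         222.3111
  3        42.50        34.5956       103.7867         415.1469
  4        42.50        32.3021       129.2085         646.0424
  5        42.50        30.1607       150.8036         904.8213
  6        42.50        28.1613       168.9676       1,182.7730
  7       542.50       335.6398     2,349.4786      18,795.8285
  Σ                    537.5939     3,016.0311      22,246.2883
P = 537.5939.
Convexity = Σ t(t+1)·PV / [P·(1+y)²] = 22,246.2883 / (537.5939 × 1.147041) = 36.07649.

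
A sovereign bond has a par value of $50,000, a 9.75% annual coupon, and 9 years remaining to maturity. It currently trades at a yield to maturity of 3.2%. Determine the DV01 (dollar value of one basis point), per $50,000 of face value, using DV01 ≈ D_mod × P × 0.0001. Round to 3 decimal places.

$50.297

Periodic yield y = 0.032.
  t   CF        PV=CF/(1+0.032)^t    t·PV
  1     4,875.00     4,723.8372     4,723.8372
  2     4,875.00     4,577.3616     9,154.7233
  3     4,875.00     4,435.4279    13,306.2838
  4     4,875.00     4,297.8953    17,191.5812
  5     4,875.00     4,164.6272    20,823.1361
  6     4,875.00     4,035.4915    24,212.9490
  7     4,875.00     3,910.3600    27,372.5198
  8     4,875.00     3,789.1085    30,312.8680
  9    54,875.00    41,329.2246   371,963.0217
  Σ                 75,263.3339   519,060.9201
P = 75,263.3339; D_Mac = 6.89660 yrs; D_mod = 6.68275 yrs.
DV01 ≈ 6.68275 × 75,263.3339 × 0.0001 = 50.296601.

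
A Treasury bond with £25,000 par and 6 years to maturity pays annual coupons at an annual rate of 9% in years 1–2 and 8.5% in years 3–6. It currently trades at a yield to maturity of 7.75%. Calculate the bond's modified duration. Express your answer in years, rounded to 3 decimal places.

Periodic yield y = 0.0775. First find Macaulay duration:
  t   CF        PV=CF/(1+0.0775)^t    t·PV
  1     2,250.00     2,088.1671     2,088.1671
  2     2,250.00     1,937.9741     3,875.9481
  3     2,125.00     1,698.6625     5,095.9875
  4     2,125.00     1,576.4849     6,305.9397
  5     2,125.00     1,463.0950     7,315.4752
  6    27,125.00    17,332.6942   103,996.1650
  Σ                 26,097.0777   128,677.6825
P = 26,097.0777; Macaulay duration = 128,677.6825 / 26,097.0777 = 4.93073 years.
Modified duration = D_Mac / (1 + y) = 4.93073 / 1.0775 = 4.57608 years.

4.576 years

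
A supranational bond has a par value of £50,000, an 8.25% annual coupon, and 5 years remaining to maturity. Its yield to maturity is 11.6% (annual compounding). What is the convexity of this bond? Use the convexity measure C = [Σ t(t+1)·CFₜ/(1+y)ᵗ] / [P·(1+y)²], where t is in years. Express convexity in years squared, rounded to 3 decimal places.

19.278

With y = 0.116:
  t   CF        PV=CF/(1+0.116)^t    t·PV        t(t+1)·PV
  1     4,125.00     3,696.2366     3,696.2366       7,392.4731
  2     4,125.00     3,312.0399     6,624.0799      19,872.2396
  3     4,125.00     2,967.7777     8,903.3331      35,613.3326
  4     4,125.00     2,659.2990    10,637.1961      53,185.9805
  5    54,125.00    31,266.3321   156,331.6604     937,989.9627
  Σ                 43,901.6853   186,192.5061   1,054,053.9884
P = 43,901.6853.
Convexity = Σ t(t+1)·PV / [P·(1+y)²] = 1,054,053.9884 / (43,901.6853 × 1.245456) = 19.27761.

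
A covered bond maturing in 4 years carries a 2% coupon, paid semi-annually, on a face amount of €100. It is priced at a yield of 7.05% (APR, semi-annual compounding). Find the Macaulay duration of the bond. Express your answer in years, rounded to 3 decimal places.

Periodic yield y = 0.03525. Discount each cash flow and weight by its period:
  t   CF        PV=CF/(1+0.03525)^t    t·PV
  1         1.00         0.9660         0.9660
  2         1.00         0.9331         1.8661
  3         1.00         0.9013         2.7039
  4         1.00         0.8706         3.4824
  5         1.00         0.8410         4.2048
  6         1.00         0.8123         4.8739
  7         1.00         0.7847         5.4926
  8       101.00        76.5525       612.4201
  Σ                     82.6614       636.0098
Price P = Σ PV = 82.6614.
Macaulay duration = Σ(t·PV) / P = 636.0098 / 82.6614 = 7.69416 half-year periods.
In years: 7.69416 / 2 = 3.84708 years.

3.847 years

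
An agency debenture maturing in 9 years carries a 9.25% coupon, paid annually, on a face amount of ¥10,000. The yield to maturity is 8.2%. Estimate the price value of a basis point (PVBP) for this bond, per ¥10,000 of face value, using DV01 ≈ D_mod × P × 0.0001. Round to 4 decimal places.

Periodic yield y = 0.082.
  t   CF        PV=CF/(1+0.082)^t    t·PV
  1       925.00       854.8983       854.8983
  2       925.00       790.1094     1,580.2187
  3       925.00       730.2305     2,190.6914
  4       925.00       674.8895     2,699.5581
  5       925.00       623.7426     3,118.7132
  6       925.00       576.4719     3,458.8316
  7       925.00       532.7837     3,729.4857
  8       925.00       492.4064     3,939.2508
  9    10,925.00     5,374.9707    48,374.7360
  Σ                 10,650.5030    69,946.3839
P = 10,650.5030; D_Mac = 6.56743 yrs; D_mod = 6.06971 yrs.
DV01 ≈ 6.06971 × 10,650.5030 × 0.0001 = 6.464546.

¥6.4645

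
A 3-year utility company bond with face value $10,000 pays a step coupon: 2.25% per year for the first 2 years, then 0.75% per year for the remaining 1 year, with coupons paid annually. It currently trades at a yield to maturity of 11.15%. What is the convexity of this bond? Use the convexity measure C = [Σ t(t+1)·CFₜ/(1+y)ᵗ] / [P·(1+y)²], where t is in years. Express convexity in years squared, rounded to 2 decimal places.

9.39

With y = 0.1115:
  t   CF        PV=CF/(1+0.1115)^t    t·PV        t(t+1)·PV
  1       225.00       202.4291       202.4291         404.8583
  2       225.00       182.1225       364.2450       1,092.7350
  3    10,075.00     7,336.9685    22,010.9055      88,043.6218
  Σ                  7,721.5201    22,577.5796      89,541.2151
P = 7,721.5201.
Convexity = Σ t(t+1)·PV / [P·(1+y)²] = 89,541.2151 / (7,721.5201 × 1.235432) = 9.38645.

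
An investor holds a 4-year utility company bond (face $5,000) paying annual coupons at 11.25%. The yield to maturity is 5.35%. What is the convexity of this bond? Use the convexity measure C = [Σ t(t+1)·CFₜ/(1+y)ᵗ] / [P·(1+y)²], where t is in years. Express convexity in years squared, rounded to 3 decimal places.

With y = 0.0535:
  t   CF        PV=CF/(1+0.0535)^t    t·PV        t(t+1)·PV
  1       562.50       533.9345       533.9345       1,067.8690
  2       562.50       506.8197     1,013.6393       3,040.9179
  3       562.50       481.0818     1,443.2453       5,772.9813
  4     5,562.50     4,515.7705    18,063.0821      90,315.4104
  Σ                  6,037.6065    21,053.9012     100,197.1787
P = 6,037.6065.
Convexity = Σ t(t+1)·PV / [P·(1+y)²] = 100,197.1787 / (6,037.6065 × 1.109862) = 14.95277.

14.953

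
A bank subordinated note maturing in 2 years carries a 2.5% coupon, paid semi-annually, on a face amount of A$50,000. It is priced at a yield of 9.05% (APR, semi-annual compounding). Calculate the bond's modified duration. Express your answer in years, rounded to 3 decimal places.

1.876 years

Periodic yield y = 0.04525. First find Macaulay duration:
  t   CF        PV=CF/(1+0.04525)^t    t·PV
  1       625.00       597.9431       597.9431
  2       625.00       572.0575     1,144.1150
  3       625.00       547.2925     1,641.8775
  4    50,625.00    42,411.5682   169,646.2729
  Σ                 44,128.8613   173,030.2084
P = 44,128.8613; Macaulay duration = 173,030.2084 / 44,128.8613 = 3.92102 half-year periods = 1.96051 years.
Modified duration = D_Mac / (1 + y) = 1.96051 / 1.04525 = 1.87564 years.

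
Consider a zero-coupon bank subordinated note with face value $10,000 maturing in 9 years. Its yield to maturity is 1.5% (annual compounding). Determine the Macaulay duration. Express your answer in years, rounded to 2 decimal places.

A zero-coupon bond has a single cash flow at maturity, so its Macaulay duration equals its maturity: 9 years.

9.00 years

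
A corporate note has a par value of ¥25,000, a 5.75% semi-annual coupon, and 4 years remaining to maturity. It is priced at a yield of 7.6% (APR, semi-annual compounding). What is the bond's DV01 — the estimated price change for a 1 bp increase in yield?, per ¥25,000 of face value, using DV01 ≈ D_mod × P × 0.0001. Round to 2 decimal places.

¥8.16

Periodic yield y = 0.038.
  t   CF        PV=CF/(1+0.038)^t    t·PV
  1       718.75       692.4374       692.4374
  2       718.75       667.0880     1,334.1761
  3       718.75       642.6667     1,928.0001
  4       718.75       619.1394     2,476.5576
  5       718.75       596.4734     2,982.3671
  6       718.75       574.6372     3,447.8232
  7       718.75       553.6004     3,875.2027
  8    25,718.75    19,084.0712   152,672.5698
  Σ                 23,430.1137   169,409.1339
P = 23,430.1137; D_Mac = 7.23040 half-year periods = 3.61520 yrs; D_mod = 3.48285 yrs.
DV01 ≈ 3.48285 × 23,430.1137 × 0.0001 = 8.160363.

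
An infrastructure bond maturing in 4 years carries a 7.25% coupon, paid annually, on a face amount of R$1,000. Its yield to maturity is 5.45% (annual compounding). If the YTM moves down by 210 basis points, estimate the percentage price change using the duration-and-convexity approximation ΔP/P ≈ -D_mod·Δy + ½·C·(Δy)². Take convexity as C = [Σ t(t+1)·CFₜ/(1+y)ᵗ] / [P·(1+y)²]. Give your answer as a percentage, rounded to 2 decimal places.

With y = 0.0545:
  t   CF        PV=CF/(1+0.0545)^t    t·PV        t(t+1)·PV
  1        72.50        68.7530        68.7530         137.5059
  2        72.50        65.1996       130.3992         391.1975
  3        72.50        61.8299       185.4896         741.9583
  4     1,072.50       867.3831     3,469.5325      17,347.6623
  Σ                  1,063.1655     3,854.1742      18,618.3241
P = 1,063.1655; D_Mac = 3.62519 yrs; D_mod = 3.43783 yrs; C = 15.74877.
Duration effect: -3.43783 × (-0.021) = +0.072194
Convexity effect: 0.5 × 15.74877 × (-0.021)² = +0.0034726
ΔP/P ≈ +0.072194 + 0.0034726 = +0.075667 = +7.5667%.

+7.57%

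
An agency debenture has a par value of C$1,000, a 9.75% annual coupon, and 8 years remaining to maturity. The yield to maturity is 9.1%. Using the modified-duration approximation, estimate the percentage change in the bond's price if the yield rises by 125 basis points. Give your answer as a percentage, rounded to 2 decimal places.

-6.81%

Periodic yield y = 0.091. Modified duration first:
  t   CF        PV=CF/(1+0.091)^t    t·PV
  1        97.50        89.3676        89.3676
  2        97.50        81.9134       163.8269
  3        97.50        75.0811       225.2432
  4        97.50        68.8186       275.2743
  5        97.50        63.0784       315.3921
  6        97.50        57.8171       346.9024
  7        97.50        52.9946       370.9620
  8     1,097.50       546.7723     4,374.1786
  Σ                  1,035.8430     6,161.1470
P = 1,035.8430; D_Mac = 5.94795 yrs; D_mod = 5.94795/(1+0.091) = 5.45184 yrs.
ΔP/P ≈ -D_mod · Δy = -5.45184 × (+0.0125) = -0.068148 = -6.8148%.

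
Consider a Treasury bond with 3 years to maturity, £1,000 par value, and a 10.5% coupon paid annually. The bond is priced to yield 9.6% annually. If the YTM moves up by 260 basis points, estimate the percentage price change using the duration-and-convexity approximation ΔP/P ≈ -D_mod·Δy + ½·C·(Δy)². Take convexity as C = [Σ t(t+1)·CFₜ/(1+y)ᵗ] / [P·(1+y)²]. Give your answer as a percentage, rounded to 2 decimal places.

-6.17%

With y = 0.096:
  t   CF        PV=CF/(1+0.096)^t    t·PV        t(t+1)·PV
  1       105.00        95.8029        95.8029         191.6058
  2       105.00        87.4114       174.8228         524.4685
  3     1,105.00       839.3259     2,517.9776      10,071.9106
  Σ                  1,022.5402     2,788.6034      10,787.9850
P = 1,022.5402; D_Mac = 2.72713 yrs; D_mod = 2.48826 yrs; C = 8.78292.
Duration effect: -2.48826 × (+0.026) = -0.064695
Convexity effect: 0.5 × 8.78292 × (0.026)² = +0.0029686
ΔP/P ≈ -0.064695 + 0.0029686 = -0.061726 = -6.1726%.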